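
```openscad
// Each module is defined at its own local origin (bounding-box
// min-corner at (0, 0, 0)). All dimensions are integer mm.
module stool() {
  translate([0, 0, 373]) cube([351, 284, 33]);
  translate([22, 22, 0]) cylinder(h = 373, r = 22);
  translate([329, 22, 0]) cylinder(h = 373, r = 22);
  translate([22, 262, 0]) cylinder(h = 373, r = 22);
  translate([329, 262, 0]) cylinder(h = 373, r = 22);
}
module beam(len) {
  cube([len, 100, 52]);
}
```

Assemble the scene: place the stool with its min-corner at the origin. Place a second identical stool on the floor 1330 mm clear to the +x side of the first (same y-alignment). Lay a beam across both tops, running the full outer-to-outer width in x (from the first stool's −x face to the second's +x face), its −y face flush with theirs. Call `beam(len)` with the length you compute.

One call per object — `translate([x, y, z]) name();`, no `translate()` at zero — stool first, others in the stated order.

stool();
translate([1681, 0, 0]) stool();
translate([0, 0, 406]) beam(2032);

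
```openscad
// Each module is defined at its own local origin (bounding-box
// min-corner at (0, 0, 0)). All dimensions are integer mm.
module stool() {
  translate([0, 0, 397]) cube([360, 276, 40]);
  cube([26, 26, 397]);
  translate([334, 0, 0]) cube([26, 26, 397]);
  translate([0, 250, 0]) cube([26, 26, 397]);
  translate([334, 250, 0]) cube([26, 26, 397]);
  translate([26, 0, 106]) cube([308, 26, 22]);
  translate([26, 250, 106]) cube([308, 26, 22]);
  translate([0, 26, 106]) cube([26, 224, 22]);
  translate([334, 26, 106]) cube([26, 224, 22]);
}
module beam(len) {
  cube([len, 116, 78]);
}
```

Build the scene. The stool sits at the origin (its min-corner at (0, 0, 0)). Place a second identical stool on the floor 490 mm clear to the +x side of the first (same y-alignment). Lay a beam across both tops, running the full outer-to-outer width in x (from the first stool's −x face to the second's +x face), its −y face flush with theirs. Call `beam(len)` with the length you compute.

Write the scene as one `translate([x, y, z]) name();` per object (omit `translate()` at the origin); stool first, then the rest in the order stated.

stool();
translate([850, 0, 0]) stool();
translate([0, 0, 437]) beam(1210);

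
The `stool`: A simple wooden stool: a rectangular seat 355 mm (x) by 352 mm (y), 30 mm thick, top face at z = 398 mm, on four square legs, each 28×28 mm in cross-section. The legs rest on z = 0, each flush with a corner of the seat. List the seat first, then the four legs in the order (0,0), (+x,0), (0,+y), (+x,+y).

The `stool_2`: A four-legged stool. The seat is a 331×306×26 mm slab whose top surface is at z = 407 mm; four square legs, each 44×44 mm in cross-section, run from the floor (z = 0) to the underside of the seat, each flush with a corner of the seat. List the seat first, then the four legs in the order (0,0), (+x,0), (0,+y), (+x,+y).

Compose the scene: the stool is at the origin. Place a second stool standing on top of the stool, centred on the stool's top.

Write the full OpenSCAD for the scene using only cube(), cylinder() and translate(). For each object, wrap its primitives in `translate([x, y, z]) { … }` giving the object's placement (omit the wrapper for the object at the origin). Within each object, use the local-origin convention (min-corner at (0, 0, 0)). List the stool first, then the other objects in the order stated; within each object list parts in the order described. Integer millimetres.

translate([0, 0, 368]) cube([355, 352, 30]);
cube([28, 28, 368]);
translate([327, 0, 0]) cube([28, 28, 368]);
translate([0, 324, 0]) cube([28, 28, 368]);
translate([327, 324, 0]) cube([28, 28, 368]);
translate([12, 23, 398]) {
  translate([0, 0, 381]) cube([331, 306, 26]);
  cube([44, 44, 381]);
  translate([287, 0, 0]) cube([44, 44, 381]);
  translate([0, 262, 0]) cube([44, 44, 381]);
  translate([287, 262, 0]) cube([44, 44, 381]);
}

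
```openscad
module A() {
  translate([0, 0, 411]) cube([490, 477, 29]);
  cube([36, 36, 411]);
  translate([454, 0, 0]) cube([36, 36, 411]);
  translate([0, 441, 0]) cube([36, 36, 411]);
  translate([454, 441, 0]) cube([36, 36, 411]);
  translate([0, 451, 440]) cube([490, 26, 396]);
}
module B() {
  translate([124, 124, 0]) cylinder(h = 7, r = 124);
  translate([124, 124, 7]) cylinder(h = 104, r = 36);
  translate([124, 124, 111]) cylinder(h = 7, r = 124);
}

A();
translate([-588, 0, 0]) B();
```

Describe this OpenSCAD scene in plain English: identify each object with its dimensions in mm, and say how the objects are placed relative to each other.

A is a chair: 490×477 mm seat, 29 mm thick, top at z = 440 mm, on four 36 mm square corner legs flush with the seat edges. A 26 mm thick backrest slab spans the full seat width, extending 396 mm above the seat top, its back face flush with the seat's +y edge.

B is a spool: two coaxial disc flanges of radius 124 mm and thickness 7 mm, joined by a core cylinder of radius 36 mm and height 104 mm. The lower flange rests on z = 0 and the three cylinders share a vertical axis.

The spool is on the floor beside the chair on its −x side.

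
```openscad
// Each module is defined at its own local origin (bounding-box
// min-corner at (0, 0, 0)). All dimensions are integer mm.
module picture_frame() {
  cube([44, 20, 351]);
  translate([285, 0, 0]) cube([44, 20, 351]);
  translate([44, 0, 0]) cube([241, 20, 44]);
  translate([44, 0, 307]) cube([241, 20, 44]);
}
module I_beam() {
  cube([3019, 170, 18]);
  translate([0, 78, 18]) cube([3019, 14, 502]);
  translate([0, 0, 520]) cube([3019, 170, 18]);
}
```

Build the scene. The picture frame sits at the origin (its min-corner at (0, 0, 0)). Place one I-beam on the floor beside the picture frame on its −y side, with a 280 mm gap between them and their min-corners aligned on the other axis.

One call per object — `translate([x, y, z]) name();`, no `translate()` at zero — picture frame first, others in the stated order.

picture_frame();
translate([0, -450, 0]) I_beam();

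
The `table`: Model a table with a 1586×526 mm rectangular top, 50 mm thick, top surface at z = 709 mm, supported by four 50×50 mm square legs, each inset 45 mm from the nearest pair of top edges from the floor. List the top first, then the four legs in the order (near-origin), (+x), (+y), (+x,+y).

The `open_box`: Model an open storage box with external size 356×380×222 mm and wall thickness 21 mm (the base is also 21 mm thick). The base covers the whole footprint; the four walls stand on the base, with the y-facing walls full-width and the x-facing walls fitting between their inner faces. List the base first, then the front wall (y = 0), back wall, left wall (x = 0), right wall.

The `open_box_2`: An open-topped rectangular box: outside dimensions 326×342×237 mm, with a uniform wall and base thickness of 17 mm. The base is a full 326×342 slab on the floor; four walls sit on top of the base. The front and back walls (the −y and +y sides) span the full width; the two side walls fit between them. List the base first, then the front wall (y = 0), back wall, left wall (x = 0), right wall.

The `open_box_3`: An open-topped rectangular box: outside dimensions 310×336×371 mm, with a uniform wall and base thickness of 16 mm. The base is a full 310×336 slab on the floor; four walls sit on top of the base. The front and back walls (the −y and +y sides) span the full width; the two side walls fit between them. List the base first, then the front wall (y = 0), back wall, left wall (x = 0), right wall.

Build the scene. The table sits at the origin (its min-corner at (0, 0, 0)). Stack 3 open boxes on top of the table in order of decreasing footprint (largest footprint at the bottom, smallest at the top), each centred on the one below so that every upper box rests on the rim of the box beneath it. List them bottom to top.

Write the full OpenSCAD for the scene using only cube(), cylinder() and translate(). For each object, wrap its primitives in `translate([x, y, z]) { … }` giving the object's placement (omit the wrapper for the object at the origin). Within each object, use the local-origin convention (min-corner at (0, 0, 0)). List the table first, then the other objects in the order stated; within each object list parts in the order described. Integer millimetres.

translate([0, 0, 659]) cube([1586, 526, 50]);
translate([45, 45, 0]) cube([50, 50, 659]);
translate([1491, 45, 0]) cube([50, 50, 659]);
translate([45, 431, 0]) cube([50, 50, 659]);
translate([1491, 431, 0]) cube([50, 50, 659]);
translate([615, 73, 709]) {
  cube([356, 380, 21]);
  translate([0, 0, 21]) cube([356, 21, 201]);
  translate([0, 359, 21]) cube([356, 21, 201]);
  translate([0, 21, 21]) cube([21, 338, 201]);
  translate([335, 21, 21]) cube([21, 338, 201]);
}
translate([630, 92, 931]) {
  cube([326, 342, 17]);
  translate([0, 0, 17]) cube([326, 17, 220]);
  translate([0, 325, 17]) cube([326, 17, 220]);
  translate([0, 17, 17]) cube([17, 308, 220]);
  translate([309, 17, 17]) cube([17, 308, 220]);
}
translate([638, 95, 1168]) {
  cube([310, 336, 16]);
  translate([0, 0, 16]) cube([310, 16, 355]);
  translate([0, 320, 16]) cube([310, 16, 355]);
  translate([0, 16, 16]) cube([16, 304, 355]);
  translate([294, 16, 16]) cube([16, 304, 355]);
}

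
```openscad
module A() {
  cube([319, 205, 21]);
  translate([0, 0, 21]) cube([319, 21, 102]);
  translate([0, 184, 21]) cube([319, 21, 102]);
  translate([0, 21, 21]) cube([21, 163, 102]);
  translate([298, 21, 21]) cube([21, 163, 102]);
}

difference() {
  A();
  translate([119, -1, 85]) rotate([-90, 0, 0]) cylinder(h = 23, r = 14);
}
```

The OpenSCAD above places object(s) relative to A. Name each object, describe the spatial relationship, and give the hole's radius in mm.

A is an open box. The open box has a circular hole through its front wall. The hole's radius is 14 mm.

The subtracted cylinder has r = 14 mm.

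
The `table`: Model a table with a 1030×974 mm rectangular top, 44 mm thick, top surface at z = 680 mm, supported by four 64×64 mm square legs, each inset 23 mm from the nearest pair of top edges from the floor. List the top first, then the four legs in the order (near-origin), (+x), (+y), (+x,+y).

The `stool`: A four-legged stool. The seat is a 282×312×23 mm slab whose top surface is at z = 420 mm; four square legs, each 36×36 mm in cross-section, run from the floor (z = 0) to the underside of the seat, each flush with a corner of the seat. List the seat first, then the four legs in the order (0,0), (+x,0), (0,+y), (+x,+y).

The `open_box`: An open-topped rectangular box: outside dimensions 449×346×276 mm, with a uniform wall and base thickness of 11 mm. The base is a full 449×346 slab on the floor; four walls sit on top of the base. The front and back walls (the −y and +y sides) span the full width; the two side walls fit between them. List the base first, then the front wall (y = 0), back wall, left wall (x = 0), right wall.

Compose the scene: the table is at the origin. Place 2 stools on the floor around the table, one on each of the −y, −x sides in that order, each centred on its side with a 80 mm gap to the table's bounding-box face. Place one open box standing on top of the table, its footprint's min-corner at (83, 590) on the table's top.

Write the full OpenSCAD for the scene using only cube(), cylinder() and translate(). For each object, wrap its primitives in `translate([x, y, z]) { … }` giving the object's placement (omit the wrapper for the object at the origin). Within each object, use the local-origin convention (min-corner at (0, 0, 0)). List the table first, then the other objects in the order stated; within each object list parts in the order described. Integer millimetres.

translate([0, 0, 636]) cube([1030, 974, 44]);
translate([23, 23, 0]) cube([64, 64, 636]);
translate([943, 23, 0]) cube([64, 64, 636]);
translate([23, 887, 0]) cube([64, 64, 636]);
translate([943, 887, 0]) cube([64, 64, 636]);
translate([374, -392, 0]) {
  translate([0, 0, 397]) cube([282, 312, 23]);
  cube([36, 36, 397]);
  translate([246, 0, 0]) cube([36, 36, 397]);
  translate([0, 276, 0]) cube([36, 36, 397]);
  translate([246, 276, 0]) cube([36, 36, 397]);
}
translate([-362, 331, 0]) {
  translate([0, 0, 397]) cube([282, 312, 23]);
  cube([36, 36, 397]);
  translate([246, 0, 0]) cube([36, 36, 397]);
  translate([0, 276, 0]) cube([36, 36, 397]);
  translate([246, 276, 0]) cube([36, 36, 397]);
}
translate([83, 590, 680]) {
  cube([449, 346, 11]);
  translate([0, 0, 11]) cube([449, 11, 265]);
  translate([0, 335, 11]) cube([449, 11, 265]);
  translate([0, 11, 11]) cube([11, 324, 265]);
  translate([438, 11, 11]) cube([11, 324, 265]);
}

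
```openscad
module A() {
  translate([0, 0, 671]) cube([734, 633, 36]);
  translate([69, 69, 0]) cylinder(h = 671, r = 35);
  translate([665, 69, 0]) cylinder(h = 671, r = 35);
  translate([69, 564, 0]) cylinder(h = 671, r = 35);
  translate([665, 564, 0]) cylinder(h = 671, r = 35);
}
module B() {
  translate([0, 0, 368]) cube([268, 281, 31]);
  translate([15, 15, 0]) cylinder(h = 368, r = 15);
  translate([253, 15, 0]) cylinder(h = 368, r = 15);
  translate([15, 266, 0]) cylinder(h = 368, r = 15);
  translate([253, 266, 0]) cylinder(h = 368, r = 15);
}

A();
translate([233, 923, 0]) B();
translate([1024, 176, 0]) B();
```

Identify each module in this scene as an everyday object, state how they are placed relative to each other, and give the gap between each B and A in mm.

A is a table. B is a stool. Two stools sit around the table at the +y, +x sides. The gap between each stool and the table is 290 mm.

Each stool's nearest face is 290 mm from the table's bounding box.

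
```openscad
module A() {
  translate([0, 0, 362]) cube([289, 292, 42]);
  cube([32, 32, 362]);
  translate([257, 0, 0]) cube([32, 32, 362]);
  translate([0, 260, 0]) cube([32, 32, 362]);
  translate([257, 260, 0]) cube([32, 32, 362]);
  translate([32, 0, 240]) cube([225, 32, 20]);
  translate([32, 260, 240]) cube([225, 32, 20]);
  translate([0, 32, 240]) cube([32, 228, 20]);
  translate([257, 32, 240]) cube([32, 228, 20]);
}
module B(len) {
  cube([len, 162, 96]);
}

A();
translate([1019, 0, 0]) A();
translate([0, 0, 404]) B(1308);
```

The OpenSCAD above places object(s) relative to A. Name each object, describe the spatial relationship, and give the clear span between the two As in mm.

Second stool starts at x = 1019; first ends at x = 289; clear span = 1019 − 289 = 730 mm.

A is a stool. B is a beam. A beam spans the tops of two stools. The clear span between the two stools is 730 mm.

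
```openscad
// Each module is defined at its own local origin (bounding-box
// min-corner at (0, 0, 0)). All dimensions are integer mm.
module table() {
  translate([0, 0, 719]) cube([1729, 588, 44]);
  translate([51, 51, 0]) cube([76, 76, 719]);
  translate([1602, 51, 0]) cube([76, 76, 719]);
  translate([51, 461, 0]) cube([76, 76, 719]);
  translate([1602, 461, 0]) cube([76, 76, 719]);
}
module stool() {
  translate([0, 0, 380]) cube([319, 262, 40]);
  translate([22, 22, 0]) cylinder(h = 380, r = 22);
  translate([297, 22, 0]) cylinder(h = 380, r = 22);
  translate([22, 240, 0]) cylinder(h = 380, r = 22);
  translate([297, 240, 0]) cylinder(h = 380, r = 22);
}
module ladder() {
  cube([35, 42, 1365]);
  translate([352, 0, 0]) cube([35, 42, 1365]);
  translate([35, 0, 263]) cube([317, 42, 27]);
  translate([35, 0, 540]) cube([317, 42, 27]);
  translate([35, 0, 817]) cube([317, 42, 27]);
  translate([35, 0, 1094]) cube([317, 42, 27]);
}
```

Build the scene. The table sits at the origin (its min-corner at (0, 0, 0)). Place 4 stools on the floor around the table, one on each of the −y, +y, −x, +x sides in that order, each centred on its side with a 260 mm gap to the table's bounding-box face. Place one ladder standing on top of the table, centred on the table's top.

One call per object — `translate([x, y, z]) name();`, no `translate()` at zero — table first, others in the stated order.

table();
translate([705, -522, 0]) stool();
translate([705, 848, 0]) stool();
translate([-579, 163, 0]) stool();
translate([1989, 163, 0]) stool();
translate([671, 273, 763]) ladder();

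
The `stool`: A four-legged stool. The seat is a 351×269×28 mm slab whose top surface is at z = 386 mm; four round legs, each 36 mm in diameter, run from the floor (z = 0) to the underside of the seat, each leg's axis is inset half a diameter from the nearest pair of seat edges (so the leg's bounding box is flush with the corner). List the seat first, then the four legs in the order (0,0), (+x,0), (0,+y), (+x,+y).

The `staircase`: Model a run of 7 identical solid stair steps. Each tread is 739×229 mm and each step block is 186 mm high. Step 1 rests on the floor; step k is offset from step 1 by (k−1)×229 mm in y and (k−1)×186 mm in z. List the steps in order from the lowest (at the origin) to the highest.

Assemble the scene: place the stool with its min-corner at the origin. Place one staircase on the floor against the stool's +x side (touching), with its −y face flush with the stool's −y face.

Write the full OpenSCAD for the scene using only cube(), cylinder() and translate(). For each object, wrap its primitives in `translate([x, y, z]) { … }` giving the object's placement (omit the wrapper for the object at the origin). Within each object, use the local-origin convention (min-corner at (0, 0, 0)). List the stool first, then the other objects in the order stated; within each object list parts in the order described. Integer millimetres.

translate([0, 0, 358]) cube([351, 269, 28]);
translate([18, 18, 0]) cylinder(h = 358, r = 18);
translate([333, 18, 0]) cylinder(h = 358, r = 18);
translate([18, 251, 0]) cylinder(h = 358, r = 18);
translate([333, 251, 0]) cylinder(h = 358, r = 18);
translate([351, 0, 0]) {
  cube([739, 229, 186]);
  translate([0, 229, 186]) cube([739, 229, 186]);
  translate([0, 458, 372]) cube([739, 229, 186]);
  translate([0, 687, 558]) cube([739, 229, 186]);
  translate([0, 916, 744]) cube([739, 229, 186]);
  translate([0, 1145, 930]) cube([739, 229, 186]);
  translate([0, 1374, 1116]) cube([739, 229, 186]);
}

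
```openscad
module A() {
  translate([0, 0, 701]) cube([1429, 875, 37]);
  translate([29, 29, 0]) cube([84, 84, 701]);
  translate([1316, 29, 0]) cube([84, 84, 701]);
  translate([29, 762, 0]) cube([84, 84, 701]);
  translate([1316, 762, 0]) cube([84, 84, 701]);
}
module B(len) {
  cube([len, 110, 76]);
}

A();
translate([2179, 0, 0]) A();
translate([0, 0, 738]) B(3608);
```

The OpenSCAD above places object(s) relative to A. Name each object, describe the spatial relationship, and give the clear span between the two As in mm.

A is a table. B is a beam. A beam spans the tops of two tables. The clear span between the two tables is 750 mm.

Second table starts at x = 2179; first ends at x = 1429; clear span = 2179 − 1429 = 750 mm.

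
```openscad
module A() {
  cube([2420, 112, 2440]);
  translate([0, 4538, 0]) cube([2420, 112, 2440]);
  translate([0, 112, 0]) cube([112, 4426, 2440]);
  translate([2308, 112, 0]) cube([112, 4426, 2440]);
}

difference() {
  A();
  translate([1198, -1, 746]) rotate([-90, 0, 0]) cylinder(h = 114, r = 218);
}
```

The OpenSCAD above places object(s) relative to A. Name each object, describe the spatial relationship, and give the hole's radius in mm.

A is a house frame. The house frame has a circular hole through its front wall. The hole's radius is 218 mm.

The subtracted cylinder has r = 218 mm.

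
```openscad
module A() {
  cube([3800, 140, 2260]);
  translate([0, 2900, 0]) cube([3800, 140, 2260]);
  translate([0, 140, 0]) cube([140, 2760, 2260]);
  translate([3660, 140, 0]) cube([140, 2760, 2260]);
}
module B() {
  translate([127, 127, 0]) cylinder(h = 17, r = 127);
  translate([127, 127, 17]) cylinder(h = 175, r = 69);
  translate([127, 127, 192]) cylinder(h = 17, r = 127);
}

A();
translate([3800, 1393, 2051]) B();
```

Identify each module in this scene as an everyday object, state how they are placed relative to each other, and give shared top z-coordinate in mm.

A is a house frame. B is a spool. The spool is beside the house frame with their tops flush at z = 2260. The shared top z-coordinate is 2260 mm.

Both tops at z = 2260 mm.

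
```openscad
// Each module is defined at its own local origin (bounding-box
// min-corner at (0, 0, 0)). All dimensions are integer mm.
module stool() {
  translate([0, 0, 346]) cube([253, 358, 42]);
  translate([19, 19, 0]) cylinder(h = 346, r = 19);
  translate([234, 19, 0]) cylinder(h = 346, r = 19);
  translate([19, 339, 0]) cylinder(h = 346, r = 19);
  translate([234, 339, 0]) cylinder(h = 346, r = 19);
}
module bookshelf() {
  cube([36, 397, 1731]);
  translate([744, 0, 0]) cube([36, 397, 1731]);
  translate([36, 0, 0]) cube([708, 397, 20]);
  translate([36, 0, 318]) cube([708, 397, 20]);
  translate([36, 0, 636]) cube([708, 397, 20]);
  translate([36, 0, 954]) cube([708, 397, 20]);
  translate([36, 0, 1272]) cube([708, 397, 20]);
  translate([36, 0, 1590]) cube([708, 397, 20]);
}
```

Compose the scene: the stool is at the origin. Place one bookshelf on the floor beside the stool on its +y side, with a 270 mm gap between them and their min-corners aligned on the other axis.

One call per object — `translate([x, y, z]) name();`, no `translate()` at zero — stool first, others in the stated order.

stool();
translate([0, 628, 0]) bookshelf();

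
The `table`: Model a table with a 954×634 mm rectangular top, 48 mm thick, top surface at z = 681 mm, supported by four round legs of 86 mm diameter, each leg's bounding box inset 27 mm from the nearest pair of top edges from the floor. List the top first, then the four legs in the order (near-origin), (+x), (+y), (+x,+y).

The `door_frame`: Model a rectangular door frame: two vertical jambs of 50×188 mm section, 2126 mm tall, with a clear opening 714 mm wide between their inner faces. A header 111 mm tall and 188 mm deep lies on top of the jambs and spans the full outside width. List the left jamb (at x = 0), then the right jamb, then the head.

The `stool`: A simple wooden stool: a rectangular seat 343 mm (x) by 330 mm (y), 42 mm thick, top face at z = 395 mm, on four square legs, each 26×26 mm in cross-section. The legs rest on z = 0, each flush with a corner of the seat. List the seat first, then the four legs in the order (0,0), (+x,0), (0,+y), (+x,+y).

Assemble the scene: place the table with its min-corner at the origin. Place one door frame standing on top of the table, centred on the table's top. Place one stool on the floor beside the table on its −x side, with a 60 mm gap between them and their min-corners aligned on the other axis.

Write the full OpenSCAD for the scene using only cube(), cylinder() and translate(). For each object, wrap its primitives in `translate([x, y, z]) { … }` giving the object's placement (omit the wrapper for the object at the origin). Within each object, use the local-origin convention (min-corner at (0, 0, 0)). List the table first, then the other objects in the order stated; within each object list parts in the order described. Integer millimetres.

translate([0, 0, 633]) cube([954, 634, 48]);
translate([70, 70, 0]) cylinder(h = 633, r = 43);
translate([884, 70, 0]) cylinder(h = 633, r = 43);
translate([70, 564, 0]) cylinder(h = 633, r = 43);
translate([884, 564, 0]) cylinder(h = 633, r = 43);
translate([70, 223, 681]) {
  cube([50, 188, 2126]);
  translate([764, 0, 0]) cube([50, 188, 2126]);
  translate([0, 0, 2126]) cube([814, 188, 111]);
}
translate([-403, 0, 0]) {
  translate([0, 0, 353]) cube([343, 330, 42]);
  cube([26, 26, 353]);
  translate([317, 0, 0]) cube([26, 26, 353]);
  translate([0, 304, 0]) cube([26, 26, 353]);
  translate([317, 304, 0]) cube([26, 26, 353]);
}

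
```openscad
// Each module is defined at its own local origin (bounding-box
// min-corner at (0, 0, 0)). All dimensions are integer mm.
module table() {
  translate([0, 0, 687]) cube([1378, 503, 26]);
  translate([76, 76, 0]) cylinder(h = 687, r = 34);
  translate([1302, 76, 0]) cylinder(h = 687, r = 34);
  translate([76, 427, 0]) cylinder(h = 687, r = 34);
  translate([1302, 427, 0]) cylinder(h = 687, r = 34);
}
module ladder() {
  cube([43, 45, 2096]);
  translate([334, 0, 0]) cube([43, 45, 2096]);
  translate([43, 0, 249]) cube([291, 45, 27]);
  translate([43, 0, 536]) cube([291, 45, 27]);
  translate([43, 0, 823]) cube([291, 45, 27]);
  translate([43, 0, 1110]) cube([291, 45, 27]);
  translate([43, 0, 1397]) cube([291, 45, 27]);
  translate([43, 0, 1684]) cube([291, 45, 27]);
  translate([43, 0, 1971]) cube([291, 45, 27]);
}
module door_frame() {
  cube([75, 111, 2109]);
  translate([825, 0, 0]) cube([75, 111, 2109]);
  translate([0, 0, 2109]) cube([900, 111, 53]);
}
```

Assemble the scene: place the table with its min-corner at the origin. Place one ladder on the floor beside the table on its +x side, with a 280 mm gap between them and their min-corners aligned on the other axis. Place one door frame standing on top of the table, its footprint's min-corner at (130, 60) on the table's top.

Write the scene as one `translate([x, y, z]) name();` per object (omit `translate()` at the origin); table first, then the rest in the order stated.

table();
translate([1658, 0, 0]) ladder();
translate([130, 60, 713]) door_frame();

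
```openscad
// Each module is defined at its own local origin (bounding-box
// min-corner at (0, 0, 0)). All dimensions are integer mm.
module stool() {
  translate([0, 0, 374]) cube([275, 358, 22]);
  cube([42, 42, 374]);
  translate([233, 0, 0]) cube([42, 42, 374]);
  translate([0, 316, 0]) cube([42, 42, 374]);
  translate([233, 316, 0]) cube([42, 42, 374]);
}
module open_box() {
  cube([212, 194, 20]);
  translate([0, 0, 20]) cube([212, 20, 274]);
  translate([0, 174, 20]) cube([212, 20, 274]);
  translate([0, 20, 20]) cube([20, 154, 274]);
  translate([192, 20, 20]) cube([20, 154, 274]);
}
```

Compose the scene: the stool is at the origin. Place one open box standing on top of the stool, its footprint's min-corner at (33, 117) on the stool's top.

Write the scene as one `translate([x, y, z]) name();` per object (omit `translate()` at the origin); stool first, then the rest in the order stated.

stool();
translate([33, 117, 396]) open_box();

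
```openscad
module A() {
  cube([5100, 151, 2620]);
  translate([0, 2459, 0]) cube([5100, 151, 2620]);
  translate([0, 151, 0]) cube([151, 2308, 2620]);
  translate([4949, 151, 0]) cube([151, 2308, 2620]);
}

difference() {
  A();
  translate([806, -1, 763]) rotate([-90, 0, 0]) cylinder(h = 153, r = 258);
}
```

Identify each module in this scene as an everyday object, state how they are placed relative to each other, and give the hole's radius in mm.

The subtracted cylinder has r = 258 mm.

A is a house frame. The house frame has a circular hole through its front wall. The hole's radius is 258 mm.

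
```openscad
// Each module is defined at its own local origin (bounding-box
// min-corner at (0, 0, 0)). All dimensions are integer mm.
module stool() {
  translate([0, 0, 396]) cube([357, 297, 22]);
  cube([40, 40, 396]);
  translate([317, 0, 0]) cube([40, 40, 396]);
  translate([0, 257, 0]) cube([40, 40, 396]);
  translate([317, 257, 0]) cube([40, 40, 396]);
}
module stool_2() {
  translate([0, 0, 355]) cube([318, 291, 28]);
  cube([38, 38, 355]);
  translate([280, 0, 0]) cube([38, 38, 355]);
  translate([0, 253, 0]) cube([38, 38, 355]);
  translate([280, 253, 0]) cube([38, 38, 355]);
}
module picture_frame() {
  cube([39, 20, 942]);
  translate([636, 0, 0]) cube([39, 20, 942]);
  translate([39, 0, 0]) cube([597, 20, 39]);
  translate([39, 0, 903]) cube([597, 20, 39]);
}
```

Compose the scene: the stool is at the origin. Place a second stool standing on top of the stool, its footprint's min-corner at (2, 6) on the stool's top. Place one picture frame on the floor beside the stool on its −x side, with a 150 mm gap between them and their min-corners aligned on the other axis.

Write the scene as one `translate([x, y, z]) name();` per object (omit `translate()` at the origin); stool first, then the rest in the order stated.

stool();
translate([2, 6, 418]) stool_2();
translate([-825, 0, 0]) picture_frame();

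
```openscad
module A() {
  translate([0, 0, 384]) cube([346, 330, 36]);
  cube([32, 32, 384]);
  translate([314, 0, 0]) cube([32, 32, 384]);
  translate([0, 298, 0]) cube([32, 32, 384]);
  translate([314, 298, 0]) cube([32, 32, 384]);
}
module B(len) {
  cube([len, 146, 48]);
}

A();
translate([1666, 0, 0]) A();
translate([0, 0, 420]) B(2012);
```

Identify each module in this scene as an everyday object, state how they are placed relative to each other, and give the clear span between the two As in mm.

A is a stool. B is a beam. A beam spans the tops of two stools. The clear span between the two stools is 1320 mm.

Second stool starts at x = 1666; first ends at x = 346; clear span = 1666 − 346 = 1320 mm.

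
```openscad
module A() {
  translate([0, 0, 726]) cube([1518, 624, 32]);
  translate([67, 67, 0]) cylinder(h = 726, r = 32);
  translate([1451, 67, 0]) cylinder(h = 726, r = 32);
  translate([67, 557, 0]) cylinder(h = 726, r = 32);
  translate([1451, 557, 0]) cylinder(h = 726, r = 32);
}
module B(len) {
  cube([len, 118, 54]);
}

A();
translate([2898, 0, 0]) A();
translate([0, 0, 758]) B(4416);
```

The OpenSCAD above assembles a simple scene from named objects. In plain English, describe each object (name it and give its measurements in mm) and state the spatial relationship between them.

A is a table with a 1518×624 mm rectangular top, 32 mm thick, top surface at z = 758 mm, supported by four round legs of 64 mm diameter, each leg's bounding box inset 35 mm from the nearest pair of top edges, running from the floor.

B is a rectangular beam 4416 mm long (x), 118 mm deep (y), 54 mm thick (z).

The beam spans the tops of two tables placed 1380 mm apart, resting at z = 758 mm.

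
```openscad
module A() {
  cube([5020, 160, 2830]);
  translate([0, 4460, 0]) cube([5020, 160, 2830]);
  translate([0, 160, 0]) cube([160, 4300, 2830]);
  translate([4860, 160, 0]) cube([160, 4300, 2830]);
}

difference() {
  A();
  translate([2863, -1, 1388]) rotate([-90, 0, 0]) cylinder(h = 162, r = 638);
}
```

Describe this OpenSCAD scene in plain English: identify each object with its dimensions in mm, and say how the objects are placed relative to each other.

A is a box-shaped house frame (walls only): outside footprint 5020×4620 mm, wall height 2830 mm, wall thickness 160 mm. The two y-facing walls run the full x-width; the two x-facing walls fit between the inner faces of the y-facing walls.

The house frame has a circular hole of radius 638 mm through its front wall, centred at (x = 2863, z = 1388).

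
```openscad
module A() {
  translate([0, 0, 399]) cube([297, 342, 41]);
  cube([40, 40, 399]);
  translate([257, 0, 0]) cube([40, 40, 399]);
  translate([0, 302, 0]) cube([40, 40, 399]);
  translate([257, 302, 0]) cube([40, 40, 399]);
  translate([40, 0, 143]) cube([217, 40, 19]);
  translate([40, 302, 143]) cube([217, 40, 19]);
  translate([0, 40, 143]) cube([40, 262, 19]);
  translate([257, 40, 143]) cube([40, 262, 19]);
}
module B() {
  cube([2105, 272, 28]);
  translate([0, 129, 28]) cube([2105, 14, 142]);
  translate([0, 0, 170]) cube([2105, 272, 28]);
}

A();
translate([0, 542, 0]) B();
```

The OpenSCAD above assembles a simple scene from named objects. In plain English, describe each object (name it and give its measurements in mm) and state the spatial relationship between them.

A is a four-legged stool. The seat is 297×342 mm, 41 mm thick, top at z = 440 mm. It stands on four square legs, each 40×40 mm in cross-section, from z = 0 to the seat underside, each flush with a corner of the seat. Four stretchers, 40 mm wide and 19 mm tall, connect adjacent legs with their undersides at z = 143 mm, each running between the inner faces of the legs it joins and aligned with the legs' outer faces on the other axis.

B is an I-beam lying along x, 2105 mm long. Overall section height 198 mm. Two flanges 272 mm wide (y) and 28 mm thick, one on the floor and one at the top; a web 14 mm thick runs between them, centred on the flange width.

The I-beam is on the floor beside the stool on its +y side.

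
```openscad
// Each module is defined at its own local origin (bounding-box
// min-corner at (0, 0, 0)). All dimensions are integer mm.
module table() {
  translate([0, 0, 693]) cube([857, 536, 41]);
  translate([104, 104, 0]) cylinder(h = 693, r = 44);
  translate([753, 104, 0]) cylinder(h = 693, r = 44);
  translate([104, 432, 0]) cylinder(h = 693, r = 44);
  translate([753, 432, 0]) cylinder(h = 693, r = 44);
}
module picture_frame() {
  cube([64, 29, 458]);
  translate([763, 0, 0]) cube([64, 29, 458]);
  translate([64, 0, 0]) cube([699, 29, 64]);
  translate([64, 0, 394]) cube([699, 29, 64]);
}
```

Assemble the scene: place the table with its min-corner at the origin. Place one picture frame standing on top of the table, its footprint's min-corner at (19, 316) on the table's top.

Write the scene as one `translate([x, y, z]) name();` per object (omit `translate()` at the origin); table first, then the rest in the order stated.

table();
translate([19, 316, 734]) picture_frame();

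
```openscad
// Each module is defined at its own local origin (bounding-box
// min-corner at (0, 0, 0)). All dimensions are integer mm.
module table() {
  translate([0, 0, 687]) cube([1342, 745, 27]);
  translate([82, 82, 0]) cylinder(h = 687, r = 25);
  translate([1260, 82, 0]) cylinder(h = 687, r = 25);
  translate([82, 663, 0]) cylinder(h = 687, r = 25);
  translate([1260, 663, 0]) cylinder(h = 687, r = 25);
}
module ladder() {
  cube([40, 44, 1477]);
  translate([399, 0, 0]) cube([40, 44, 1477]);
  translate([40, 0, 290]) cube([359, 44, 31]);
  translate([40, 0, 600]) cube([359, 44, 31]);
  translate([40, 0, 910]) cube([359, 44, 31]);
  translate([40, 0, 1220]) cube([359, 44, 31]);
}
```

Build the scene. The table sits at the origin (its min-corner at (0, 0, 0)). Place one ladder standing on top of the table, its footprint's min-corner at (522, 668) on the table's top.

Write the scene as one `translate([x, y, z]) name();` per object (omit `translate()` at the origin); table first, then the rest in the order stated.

table();
translate([522, 668, 714]) ladder();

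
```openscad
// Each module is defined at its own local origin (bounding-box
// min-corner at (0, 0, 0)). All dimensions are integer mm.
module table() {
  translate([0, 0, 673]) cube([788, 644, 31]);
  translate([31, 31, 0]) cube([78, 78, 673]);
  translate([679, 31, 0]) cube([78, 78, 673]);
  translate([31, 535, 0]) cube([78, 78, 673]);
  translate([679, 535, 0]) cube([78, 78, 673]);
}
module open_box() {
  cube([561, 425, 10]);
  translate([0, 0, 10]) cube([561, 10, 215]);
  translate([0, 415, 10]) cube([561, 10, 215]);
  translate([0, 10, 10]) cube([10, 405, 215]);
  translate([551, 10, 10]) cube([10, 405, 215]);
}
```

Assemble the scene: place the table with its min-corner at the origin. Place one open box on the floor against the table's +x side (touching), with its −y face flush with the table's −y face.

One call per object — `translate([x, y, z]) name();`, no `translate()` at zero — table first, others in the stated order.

table();
translate([788, 0, 0]) open_box();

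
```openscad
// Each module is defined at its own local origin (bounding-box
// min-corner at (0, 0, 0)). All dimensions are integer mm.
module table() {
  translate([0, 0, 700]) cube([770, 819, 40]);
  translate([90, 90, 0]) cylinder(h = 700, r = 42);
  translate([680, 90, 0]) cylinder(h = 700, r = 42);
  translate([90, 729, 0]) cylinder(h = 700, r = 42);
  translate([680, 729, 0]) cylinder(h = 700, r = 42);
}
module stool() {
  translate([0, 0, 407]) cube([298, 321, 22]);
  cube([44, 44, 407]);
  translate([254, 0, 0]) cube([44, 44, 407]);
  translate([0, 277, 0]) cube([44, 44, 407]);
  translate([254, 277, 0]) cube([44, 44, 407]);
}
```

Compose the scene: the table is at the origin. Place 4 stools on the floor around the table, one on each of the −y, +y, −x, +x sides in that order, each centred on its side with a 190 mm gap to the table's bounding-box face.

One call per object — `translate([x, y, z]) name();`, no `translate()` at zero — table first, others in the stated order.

table();
translate([236, -511, 0]) stool();
translate([236, 1009, 0]) stool();
translate([-488, 249, 0]) stool();
translate([960, 249, 0]) stool();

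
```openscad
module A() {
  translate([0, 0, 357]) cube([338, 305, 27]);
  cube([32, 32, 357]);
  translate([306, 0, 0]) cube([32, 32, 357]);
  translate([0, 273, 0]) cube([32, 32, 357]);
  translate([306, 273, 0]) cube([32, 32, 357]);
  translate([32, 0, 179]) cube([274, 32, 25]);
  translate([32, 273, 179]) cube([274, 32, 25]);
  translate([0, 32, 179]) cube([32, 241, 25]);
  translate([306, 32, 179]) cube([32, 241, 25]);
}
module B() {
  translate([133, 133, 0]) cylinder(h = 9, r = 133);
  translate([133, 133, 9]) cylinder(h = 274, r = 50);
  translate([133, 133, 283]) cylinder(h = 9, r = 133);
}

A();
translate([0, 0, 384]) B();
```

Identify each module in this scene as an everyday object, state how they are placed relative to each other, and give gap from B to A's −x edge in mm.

A is a stool. B is a spool. The spool is on top of the stool. The gap from the spool to the stool's −x edge is 0 mm.

The spool's min-x is at 0; the stool's min-x is 0; gap = 0 mm.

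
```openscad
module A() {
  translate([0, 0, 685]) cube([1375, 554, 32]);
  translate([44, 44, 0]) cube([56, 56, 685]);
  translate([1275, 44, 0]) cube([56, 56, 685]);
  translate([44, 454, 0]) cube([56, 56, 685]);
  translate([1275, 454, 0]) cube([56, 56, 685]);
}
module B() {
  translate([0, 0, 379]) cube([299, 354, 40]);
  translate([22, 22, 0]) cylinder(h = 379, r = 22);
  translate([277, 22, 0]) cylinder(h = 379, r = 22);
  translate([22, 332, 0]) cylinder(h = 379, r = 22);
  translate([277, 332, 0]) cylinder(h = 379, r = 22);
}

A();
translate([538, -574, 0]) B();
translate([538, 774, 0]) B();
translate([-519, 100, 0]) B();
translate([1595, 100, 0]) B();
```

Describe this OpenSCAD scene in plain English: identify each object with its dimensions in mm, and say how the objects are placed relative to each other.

A is a rectangular dining table. The top is 1375×554×32 mm with its upper surface at z = 717 mm. It stands on four 56×56 mm square legs, each inset 44 mm from the nearest pair of top edges, running from the floor to the underside of the top.

B is a simple wooden stool: a rectangular seat 299 mm (x) by 354 mm (y), 40 mm thick, top face at z = 419 mm, on four round legs, each 44 mm in diameter. The legs rest on z = 0, each leg's axis is inset half a diameter from the nearest pair of seat edges (so the leg's bounding box is flush with the corner).

Four stools sit around the table at the −y, +y, −x, +x sides.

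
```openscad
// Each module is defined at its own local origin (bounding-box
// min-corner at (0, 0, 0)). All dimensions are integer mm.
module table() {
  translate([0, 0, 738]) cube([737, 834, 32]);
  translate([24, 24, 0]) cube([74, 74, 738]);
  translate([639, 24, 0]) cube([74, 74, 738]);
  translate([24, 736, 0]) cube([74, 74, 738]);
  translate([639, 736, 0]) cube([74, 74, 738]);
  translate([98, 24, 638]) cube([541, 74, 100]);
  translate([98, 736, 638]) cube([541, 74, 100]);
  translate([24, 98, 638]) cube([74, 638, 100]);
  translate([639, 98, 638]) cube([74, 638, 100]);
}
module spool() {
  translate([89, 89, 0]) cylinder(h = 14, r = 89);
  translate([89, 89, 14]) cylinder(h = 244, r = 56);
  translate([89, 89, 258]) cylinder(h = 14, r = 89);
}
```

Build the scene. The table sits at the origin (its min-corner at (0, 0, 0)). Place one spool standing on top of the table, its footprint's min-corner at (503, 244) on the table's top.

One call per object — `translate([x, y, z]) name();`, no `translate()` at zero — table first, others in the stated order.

table();
translate([503, 244, 770]) spool();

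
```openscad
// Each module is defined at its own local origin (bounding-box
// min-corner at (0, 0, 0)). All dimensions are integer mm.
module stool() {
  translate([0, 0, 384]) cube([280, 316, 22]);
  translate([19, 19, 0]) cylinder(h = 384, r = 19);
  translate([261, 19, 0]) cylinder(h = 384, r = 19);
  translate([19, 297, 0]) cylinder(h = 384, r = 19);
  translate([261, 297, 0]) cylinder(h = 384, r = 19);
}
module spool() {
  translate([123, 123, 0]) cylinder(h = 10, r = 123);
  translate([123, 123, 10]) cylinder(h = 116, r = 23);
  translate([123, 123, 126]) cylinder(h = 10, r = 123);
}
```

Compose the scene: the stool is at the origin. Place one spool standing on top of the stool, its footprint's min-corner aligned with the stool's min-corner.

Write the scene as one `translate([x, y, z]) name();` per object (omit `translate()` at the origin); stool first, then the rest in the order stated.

stool();
translate([0, 0, 406]) spool();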